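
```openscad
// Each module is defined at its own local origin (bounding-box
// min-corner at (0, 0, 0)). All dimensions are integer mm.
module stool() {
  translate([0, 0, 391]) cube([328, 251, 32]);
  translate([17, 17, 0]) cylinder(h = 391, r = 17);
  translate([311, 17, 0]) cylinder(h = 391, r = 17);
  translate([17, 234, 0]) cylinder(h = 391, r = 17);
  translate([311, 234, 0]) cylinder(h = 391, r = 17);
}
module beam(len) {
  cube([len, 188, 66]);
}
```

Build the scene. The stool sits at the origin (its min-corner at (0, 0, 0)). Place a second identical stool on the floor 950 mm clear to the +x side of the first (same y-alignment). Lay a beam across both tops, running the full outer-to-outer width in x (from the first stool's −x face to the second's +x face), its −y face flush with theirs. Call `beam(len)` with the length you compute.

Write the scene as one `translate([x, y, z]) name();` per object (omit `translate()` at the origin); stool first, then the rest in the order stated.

stool();
translate([1278, 0, 0]) stool();
translate([0, 0, 423]) beam(1606);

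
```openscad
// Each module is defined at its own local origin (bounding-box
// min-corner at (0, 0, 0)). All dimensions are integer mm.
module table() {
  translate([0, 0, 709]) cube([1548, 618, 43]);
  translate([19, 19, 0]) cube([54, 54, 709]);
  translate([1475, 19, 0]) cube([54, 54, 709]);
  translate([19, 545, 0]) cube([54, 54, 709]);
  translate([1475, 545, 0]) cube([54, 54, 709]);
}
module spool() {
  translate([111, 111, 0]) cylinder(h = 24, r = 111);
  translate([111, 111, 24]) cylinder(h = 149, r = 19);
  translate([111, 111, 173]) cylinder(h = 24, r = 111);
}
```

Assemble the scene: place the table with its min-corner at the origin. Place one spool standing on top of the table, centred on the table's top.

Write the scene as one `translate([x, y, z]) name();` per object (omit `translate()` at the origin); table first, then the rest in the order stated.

table();
translate([663, 198, 752]) spool();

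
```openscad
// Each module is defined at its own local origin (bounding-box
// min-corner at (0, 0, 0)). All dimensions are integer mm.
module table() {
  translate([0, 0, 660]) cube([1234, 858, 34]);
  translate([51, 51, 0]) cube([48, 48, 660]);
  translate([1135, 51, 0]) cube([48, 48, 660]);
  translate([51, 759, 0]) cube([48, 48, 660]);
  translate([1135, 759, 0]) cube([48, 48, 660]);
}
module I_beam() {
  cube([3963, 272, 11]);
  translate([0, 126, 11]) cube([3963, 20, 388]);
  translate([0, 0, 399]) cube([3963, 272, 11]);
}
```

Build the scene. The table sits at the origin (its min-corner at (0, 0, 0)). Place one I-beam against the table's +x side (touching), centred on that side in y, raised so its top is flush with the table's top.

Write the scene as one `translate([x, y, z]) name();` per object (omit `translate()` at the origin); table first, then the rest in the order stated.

table();
translate([1234, 293, 284]) I_beam();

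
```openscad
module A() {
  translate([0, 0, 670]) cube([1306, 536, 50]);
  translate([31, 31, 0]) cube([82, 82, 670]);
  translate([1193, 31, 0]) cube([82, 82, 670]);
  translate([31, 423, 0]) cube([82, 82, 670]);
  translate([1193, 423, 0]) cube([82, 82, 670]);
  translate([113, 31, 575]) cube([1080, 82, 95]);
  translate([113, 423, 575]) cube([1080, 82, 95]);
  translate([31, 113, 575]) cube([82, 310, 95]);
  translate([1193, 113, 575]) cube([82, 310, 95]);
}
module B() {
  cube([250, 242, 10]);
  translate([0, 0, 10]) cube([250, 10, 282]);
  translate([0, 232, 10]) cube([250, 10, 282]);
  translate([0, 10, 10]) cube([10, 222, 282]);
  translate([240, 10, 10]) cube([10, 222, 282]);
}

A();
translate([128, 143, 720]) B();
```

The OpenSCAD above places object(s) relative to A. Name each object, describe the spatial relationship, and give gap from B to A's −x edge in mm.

The open box's min-x is at 128; the table's min-x is 0; gap = 128 mm.

A is a table. B is an open box. The open box is on top of the table. The gap from the open box to the table's −x edge is 128 mm.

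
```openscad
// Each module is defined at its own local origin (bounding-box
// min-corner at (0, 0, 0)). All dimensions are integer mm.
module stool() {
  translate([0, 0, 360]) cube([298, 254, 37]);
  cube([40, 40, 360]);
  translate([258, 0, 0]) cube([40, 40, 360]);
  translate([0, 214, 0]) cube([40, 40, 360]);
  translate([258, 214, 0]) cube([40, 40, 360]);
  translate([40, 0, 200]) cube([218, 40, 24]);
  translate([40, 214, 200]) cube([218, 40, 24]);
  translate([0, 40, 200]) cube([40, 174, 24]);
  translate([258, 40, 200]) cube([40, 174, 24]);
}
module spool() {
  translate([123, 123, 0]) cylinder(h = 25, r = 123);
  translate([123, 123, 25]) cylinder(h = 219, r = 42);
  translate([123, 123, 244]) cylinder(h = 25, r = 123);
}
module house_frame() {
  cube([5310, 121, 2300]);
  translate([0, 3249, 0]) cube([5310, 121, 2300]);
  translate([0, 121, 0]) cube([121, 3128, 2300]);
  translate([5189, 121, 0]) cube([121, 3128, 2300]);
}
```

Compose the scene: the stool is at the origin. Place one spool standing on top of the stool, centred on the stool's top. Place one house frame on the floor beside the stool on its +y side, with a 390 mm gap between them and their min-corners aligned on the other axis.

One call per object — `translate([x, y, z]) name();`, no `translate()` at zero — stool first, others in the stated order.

stool();
translate([26, 4, 397]) spool();
translate([0, 644, 0]) house_frame();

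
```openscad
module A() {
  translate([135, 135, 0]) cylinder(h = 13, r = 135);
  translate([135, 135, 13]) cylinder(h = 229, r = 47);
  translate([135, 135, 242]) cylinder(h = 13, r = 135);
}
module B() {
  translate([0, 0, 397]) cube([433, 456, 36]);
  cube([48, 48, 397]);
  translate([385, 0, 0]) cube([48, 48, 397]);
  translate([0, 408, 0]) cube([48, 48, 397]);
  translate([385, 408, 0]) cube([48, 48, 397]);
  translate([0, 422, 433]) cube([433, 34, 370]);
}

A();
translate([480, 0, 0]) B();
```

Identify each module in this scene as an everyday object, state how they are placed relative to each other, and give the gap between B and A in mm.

The chair's nearest face is 210 mm from the spool's +x face.

A is a spool. B is a chair. The chair is on the floor beside the spool on its +x side. The gap between the chair and the spool is 210 mm.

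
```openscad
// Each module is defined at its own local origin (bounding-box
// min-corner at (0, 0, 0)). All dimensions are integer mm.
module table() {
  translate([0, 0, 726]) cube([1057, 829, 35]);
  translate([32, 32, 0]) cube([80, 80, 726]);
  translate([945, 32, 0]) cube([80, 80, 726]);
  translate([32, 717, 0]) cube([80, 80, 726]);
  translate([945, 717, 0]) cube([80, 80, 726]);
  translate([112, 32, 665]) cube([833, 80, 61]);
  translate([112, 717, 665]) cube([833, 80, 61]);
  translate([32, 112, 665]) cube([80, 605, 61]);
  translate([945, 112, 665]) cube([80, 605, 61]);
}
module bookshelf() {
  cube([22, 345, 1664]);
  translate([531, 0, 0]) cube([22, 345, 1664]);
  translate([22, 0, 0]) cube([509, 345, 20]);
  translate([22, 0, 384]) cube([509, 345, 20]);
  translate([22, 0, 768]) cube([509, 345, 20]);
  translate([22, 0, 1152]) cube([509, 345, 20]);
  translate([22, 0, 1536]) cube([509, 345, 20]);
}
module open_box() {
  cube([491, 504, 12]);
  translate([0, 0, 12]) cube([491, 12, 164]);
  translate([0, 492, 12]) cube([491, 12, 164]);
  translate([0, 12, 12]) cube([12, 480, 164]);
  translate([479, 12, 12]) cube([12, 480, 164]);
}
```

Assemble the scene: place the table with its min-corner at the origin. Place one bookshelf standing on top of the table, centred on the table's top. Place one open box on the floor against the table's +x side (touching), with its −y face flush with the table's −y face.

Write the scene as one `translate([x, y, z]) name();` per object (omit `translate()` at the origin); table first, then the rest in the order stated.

table();
translate([252, 242, 761]) bookshelf();
translate([1057, 0, 0]) open_box();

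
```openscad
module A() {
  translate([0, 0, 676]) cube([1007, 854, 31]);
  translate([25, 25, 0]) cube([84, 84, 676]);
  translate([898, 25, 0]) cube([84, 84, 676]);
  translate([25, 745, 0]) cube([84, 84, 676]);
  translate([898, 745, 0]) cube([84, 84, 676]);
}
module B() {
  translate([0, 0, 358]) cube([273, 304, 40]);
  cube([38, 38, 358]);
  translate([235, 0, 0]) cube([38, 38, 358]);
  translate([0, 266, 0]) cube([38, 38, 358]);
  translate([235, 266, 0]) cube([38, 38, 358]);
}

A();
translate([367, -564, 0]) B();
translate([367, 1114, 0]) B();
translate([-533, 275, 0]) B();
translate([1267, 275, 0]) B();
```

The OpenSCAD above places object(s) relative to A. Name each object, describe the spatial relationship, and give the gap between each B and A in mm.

A is a table. B is a stool. Four stools sit around the table at the −y, +y, −x, +x sides. The gap between each stool and the table is 260 mm.

Each stool's nearest face is 260 mm from the table's bounding box.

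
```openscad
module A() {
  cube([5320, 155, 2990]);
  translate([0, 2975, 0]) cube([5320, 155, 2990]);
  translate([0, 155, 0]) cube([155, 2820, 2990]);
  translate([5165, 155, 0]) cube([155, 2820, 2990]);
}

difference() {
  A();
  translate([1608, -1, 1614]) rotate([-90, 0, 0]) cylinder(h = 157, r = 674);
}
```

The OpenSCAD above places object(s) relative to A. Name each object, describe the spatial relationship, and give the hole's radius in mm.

A is a house frame. The house frame has a circular hole through its front wall. The hole's radius is 674 mm.

The subtracted cylinder has r = 674 mm.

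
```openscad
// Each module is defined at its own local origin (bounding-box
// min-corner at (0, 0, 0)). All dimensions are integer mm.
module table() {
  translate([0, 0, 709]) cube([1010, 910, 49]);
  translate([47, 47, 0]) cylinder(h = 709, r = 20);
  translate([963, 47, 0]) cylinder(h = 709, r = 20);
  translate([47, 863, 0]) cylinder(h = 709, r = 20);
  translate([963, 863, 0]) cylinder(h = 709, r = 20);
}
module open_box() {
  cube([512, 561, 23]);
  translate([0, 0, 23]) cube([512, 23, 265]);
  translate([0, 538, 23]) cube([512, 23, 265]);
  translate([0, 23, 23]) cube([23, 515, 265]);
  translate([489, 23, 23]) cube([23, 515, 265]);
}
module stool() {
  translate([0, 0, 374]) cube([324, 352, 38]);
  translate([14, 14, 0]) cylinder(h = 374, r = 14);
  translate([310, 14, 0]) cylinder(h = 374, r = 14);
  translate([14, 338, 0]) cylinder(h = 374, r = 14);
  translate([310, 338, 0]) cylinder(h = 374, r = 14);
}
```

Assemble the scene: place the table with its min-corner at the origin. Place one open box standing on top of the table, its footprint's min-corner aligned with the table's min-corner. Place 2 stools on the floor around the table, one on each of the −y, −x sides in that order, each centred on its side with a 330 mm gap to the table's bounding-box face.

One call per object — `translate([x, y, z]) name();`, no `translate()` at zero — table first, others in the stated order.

table();
translate([0, 0, 758]) open_box();
translate([343, -682, 0]) stool();
translate([-654, 279, 0]) stool();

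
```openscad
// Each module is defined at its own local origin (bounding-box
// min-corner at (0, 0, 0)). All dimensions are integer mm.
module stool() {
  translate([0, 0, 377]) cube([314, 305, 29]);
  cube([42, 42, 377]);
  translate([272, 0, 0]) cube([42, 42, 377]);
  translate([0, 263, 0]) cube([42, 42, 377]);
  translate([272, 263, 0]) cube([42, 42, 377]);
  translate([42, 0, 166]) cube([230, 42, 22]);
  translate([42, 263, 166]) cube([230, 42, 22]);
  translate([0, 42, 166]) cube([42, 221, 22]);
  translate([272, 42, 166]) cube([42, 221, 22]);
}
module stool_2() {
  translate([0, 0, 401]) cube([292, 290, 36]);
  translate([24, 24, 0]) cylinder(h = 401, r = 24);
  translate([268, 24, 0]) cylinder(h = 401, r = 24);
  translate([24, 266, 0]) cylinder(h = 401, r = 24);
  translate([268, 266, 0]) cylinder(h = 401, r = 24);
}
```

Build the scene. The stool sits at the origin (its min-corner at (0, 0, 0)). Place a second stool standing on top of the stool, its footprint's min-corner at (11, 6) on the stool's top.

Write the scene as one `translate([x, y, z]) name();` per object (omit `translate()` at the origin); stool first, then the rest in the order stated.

stool();
translate([11, 6, 406]) stool_2();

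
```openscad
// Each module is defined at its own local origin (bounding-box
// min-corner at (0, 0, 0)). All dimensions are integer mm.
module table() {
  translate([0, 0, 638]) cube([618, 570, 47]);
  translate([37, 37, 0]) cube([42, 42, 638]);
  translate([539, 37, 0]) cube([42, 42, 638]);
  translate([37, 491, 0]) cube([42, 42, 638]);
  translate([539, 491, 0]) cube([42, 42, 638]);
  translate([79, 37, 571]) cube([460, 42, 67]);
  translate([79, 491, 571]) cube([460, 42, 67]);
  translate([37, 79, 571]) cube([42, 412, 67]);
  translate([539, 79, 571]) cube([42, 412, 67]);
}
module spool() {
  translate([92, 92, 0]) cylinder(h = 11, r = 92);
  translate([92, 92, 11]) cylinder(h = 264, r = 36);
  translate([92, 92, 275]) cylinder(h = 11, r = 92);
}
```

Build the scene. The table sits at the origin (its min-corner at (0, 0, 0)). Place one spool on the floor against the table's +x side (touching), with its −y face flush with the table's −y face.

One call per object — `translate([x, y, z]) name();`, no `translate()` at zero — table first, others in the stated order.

table();
translate([618, 0, 0]) spool();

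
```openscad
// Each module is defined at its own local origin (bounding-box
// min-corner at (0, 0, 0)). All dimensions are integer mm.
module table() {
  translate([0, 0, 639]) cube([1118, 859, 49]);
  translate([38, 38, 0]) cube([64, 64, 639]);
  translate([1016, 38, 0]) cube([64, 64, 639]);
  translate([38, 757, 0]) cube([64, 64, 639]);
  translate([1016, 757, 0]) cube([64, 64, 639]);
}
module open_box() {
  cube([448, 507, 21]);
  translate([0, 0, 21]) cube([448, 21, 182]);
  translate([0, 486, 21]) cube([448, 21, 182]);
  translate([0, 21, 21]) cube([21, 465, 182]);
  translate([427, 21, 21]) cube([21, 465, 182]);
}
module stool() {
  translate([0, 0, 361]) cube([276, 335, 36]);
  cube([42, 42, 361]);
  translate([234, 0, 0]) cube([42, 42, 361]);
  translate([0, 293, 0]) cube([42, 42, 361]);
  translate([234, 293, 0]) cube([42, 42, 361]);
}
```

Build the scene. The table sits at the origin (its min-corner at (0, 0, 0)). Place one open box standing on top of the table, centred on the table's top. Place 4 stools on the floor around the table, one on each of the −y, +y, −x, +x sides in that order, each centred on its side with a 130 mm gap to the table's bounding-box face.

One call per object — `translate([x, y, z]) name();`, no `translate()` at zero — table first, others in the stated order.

table();
translate([335, 176, 688]) open_box();
translate([421, -465, 0]) stool();
translate([421, 989, 0]) stool();
translate([-406, 262, 0]) stool();
translate([1248, 262, 0]) stool();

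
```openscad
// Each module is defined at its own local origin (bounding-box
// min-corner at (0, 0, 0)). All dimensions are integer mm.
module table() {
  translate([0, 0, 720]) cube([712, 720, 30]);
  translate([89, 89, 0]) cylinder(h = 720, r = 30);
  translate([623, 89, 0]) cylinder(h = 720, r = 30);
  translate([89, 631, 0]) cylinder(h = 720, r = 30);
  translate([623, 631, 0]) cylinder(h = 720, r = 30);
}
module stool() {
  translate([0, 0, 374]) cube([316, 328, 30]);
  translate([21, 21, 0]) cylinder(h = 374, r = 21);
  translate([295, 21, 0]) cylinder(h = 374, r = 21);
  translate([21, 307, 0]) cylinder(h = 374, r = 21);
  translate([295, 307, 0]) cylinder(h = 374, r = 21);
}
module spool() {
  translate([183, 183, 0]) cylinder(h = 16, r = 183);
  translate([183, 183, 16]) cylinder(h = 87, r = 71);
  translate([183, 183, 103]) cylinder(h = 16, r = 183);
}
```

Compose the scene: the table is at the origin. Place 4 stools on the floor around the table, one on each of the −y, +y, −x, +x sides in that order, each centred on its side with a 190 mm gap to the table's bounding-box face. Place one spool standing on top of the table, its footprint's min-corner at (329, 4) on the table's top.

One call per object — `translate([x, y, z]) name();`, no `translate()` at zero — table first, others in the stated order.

table();
translate([198, -518, 0]) stool();
translate([198, 910, 0]) stool();
translate([-506, 196, 0]) stool();
translate([902, 196, 0]) stool();
translate([329, 4, 750]) spool();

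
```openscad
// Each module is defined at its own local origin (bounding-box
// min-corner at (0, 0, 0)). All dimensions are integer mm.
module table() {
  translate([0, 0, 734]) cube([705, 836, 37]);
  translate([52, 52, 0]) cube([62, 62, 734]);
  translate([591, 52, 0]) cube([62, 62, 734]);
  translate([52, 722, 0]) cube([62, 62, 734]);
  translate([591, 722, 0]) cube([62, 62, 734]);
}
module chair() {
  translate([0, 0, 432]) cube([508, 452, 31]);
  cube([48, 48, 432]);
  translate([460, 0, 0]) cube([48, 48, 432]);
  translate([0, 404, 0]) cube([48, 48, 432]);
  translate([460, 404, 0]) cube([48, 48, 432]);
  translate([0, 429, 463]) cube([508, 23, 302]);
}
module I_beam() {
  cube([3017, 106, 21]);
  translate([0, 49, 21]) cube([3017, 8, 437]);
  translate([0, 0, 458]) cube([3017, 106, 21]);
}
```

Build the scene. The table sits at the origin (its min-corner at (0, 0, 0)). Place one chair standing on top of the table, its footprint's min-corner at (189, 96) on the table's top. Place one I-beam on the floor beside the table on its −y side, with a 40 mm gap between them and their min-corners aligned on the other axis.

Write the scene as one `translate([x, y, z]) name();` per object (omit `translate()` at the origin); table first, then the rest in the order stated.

table();
translate([189, 96, 771]) chair();
translate([0, -146, 0]) I_beam();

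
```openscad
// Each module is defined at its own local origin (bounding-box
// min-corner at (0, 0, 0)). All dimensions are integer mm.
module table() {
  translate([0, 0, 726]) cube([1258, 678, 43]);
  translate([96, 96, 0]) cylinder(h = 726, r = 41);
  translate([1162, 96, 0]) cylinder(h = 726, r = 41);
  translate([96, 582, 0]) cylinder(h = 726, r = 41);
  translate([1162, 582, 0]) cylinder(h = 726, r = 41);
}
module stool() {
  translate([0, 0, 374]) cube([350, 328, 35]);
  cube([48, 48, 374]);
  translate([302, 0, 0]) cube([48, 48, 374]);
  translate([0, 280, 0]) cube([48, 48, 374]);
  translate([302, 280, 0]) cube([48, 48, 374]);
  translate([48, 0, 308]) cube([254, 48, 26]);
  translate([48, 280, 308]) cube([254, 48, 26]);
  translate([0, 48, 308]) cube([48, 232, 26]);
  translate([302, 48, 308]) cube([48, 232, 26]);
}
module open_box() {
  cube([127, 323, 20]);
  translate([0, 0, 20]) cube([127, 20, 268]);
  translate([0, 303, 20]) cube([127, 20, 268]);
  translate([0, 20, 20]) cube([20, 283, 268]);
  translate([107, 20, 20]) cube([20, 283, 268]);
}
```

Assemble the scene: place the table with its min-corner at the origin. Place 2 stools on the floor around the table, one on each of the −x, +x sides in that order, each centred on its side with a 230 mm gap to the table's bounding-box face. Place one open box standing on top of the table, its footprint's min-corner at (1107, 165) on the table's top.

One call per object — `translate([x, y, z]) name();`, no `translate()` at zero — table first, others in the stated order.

table();
translate([-580, 175, 0]) stool();
translate([1488, 175, 0]) stool();
translate([1107, 165, 769]) open_box();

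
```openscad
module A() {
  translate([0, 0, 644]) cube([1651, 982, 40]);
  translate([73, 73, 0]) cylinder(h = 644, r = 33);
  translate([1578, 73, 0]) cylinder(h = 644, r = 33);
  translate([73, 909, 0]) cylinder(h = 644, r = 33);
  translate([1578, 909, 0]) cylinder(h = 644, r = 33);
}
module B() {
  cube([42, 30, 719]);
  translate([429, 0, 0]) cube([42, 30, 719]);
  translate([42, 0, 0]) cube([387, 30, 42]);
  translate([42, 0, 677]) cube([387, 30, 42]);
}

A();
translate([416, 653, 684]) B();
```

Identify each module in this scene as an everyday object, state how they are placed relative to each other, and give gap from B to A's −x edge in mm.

The picture frame's min-x is at 416; the table's min-x is 0; gap = 416 mm.

A is a table. B is a picture frame. The picture frame is on top of the table. The gap from the picture frame to the table's −x edge is 416 mm.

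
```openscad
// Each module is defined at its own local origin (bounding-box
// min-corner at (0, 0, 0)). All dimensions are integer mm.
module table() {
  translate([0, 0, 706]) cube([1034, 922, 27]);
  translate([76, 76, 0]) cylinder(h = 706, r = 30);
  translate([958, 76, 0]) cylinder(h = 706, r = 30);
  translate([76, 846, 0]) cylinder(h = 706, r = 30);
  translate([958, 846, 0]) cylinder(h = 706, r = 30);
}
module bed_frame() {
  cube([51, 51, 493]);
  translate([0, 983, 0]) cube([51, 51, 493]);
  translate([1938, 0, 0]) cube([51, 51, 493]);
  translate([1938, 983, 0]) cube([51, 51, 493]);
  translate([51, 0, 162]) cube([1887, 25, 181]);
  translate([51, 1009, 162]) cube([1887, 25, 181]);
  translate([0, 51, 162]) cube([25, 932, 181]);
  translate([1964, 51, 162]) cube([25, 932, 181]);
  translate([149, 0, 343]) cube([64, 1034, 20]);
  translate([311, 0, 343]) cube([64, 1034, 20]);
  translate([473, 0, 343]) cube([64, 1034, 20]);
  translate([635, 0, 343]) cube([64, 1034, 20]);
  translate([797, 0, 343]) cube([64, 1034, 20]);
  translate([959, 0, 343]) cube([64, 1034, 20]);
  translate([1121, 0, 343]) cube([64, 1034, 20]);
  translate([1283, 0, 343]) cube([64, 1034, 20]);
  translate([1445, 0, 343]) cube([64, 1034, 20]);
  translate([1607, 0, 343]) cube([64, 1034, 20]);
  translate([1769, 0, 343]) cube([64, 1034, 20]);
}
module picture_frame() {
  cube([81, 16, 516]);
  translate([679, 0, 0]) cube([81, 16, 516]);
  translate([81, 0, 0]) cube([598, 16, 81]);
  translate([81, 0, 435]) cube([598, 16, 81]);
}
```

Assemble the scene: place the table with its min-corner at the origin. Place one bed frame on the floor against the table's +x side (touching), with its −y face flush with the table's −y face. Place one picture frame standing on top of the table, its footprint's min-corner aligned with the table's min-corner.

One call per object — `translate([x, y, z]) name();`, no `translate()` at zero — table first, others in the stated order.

table();
translate([1034, 0, 0]) bed_frame();
translate([0, 0, 733]) picture_frame();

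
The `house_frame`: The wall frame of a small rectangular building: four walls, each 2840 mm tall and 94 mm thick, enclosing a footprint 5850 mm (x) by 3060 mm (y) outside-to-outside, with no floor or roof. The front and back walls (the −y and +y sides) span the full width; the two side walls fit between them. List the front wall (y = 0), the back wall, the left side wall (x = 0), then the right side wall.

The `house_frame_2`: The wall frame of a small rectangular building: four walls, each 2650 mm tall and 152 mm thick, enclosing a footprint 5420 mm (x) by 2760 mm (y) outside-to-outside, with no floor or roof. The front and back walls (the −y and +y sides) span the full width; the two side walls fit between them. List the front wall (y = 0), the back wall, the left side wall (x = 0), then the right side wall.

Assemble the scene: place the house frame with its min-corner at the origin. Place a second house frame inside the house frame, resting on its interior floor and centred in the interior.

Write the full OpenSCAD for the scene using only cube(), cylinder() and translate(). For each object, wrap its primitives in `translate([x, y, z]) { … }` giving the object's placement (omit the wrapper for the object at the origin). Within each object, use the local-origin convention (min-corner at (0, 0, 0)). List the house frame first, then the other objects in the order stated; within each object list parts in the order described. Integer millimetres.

cube([5850, 94, 2840]);
translate([0, 2966, 0]) cube([5850, 94, 2840]);
translate([0, 94, 0]) cube([94, 2872, 2840]);
translate([5756, 94, 0]) cube([94, 2872, 2840]);
translate([215, 150, 0]) {
  cube([5420, 152, 2650]);
  translate([0, 2608, 0]) cube([5420, 152, 2650]);
  translate([0, 152, 0]) cube([152, 2456, 2650]);
  translate([5268, 152, 0]) cube([152, 2456, 2650]);
}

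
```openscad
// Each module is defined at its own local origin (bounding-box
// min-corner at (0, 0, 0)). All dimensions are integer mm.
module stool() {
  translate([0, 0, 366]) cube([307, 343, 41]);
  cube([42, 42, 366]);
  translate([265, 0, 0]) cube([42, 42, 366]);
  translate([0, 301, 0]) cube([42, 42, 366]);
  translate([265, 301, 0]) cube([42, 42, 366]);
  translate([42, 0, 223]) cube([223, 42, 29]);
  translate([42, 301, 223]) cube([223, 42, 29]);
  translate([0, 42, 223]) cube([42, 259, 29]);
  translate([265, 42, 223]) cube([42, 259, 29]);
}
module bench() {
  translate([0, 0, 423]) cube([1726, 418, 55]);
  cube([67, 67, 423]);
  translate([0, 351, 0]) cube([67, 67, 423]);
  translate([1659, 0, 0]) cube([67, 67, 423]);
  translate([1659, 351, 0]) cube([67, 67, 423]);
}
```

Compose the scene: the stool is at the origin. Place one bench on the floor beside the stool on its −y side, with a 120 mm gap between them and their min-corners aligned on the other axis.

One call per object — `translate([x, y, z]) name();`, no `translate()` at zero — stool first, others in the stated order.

stool();
translate([0, -538, 0]) bench();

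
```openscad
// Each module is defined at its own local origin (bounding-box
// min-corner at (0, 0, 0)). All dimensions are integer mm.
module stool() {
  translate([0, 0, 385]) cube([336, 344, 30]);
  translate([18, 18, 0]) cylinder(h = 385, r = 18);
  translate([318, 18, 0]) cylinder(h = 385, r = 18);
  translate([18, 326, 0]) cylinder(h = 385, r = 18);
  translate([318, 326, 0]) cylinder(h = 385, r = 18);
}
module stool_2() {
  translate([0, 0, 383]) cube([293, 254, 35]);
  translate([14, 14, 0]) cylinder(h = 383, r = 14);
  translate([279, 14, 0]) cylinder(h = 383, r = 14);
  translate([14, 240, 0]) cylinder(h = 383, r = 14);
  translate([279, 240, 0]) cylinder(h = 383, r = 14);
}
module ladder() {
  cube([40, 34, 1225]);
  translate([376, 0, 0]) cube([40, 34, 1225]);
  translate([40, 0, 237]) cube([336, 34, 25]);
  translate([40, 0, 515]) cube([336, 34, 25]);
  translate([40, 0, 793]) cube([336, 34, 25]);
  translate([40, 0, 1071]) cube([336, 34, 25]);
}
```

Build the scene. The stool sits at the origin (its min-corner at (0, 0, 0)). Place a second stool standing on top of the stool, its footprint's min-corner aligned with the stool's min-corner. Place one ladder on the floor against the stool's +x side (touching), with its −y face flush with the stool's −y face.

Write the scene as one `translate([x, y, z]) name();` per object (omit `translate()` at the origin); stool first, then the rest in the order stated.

stool();
translate([0, 0, 415]) stool_2();
translate([336, 0, 0]) ladder();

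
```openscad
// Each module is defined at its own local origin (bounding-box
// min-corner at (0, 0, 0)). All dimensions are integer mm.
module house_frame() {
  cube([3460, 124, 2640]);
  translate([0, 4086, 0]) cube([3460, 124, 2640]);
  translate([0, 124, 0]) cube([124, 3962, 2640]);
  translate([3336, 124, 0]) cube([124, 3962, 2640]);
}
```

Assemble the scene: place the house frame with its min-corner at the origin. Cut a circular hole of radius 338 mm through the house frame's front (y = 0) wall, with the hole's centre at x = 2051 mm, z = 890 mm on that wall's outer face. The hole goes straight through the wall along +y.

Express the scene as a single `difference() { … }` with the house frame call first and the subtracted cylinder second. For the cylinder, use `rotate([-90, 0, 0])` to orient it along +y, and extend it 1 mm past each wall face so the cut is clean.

difference() {
  house_frame();
  translate([2051, -1, 890]) rotate([-90, 0, 0]) cylinder(h = 126, r = 338);
}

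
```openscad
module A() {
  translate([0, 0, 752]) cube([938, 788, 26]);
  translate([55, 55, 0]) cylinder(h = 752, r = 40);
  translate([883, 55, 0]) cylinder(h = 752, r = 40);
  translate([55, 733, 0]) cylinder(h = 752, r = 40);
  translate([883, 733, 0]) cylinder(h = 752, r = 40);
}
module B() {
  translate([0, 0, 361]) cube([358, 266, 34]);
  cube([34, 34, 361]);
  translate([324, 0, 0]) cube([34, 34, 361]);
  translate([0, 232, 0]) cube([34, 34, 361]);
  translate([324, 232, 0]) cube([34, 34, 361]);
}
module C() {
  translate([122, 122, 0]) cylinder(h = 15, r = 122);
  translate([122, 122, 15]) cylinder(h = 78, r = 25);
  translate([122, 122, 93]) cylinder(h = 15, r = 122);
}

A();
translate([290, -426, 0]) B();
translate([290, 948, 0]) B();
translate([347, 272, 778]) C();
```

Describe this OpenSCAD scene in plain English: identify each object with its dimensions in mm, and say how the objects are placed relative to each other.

A is a table with a 938×788 mm rectangular top, 26 mm thick, top surface at z = 778 mm, supported by four round legs of 80 mm diameter, each leg's bounding box inset 15 mm from the nearest pair of top edges, running from the floor.

B is a four-legged stool. The seat is 358×266 mm, 34 mm thick, top at z = 395 mm. It stands on four square legs, each 34×34 mm in cross-section, from z = 0 to the seat underside, each flush with a corner of the seat.

C is a spool: two coaxial disc flanges of radius 122 mm and thickness 15 mm, joined by a core cylinder of radius 25 mm and height 78 mm. The lower flange rests on z = 0 and the three cylinders share a vertical axis.

Two stools sit around the table at the −y, +y sides. The spool is on top of the table, centred.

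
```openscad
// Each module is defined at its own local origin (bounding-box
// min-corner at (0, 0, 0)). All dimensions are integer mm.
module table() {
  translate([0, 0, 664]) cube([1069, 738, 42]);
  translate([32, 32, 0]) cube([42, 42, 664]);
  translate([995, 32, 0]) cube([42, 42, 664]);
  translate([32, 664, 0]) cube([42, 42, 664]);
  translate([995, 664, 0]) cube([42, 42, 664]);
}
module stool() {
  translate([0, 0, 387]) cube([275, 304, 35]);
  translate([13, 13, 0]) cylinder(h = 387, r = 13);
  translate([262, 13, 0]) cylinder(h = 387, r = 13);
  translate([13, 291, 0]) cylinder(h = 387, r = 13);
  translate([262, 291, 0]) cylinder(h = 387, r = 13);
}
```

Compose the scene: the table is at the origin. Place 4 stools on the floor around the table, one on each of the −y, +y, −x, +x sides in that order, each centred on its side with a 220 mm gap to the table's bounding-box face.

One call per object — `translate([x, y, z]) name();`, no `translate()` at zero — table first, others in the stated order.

table();
translate([397, -524, 0]) stool();
translate([397, 958, 0]) stool();
translate([-495, 217, 0]) stool();
translate([1289, 217, 0]) stool();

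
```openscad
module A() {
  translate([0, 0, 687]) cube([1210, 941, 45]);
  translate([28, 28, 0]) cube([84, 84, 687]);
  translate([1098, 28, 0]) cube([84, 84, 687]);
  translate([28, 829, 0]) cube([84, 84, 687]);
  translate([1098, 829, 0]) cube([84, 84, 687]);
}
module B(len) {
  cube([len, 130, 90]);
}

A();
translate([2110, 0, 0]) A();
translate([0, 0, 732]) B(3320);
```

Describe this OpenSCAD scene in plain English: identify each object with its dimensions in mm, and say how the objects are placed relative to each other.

A is a rectangular dining table. The top is 1210×941×45 mm with its upper surface at z = 732 mm. It stands on four 84×84 mm square legs, each inset 28 mm from the nearest pair of top edges, running from the floor to the underside of the top.

B is a rectangular beam 3320 mm long (x), 130 mm deep (y), 90 mm thick (z).

The beam spans the tops of two tables placed 900 mm apart, resting at z = 732 mm.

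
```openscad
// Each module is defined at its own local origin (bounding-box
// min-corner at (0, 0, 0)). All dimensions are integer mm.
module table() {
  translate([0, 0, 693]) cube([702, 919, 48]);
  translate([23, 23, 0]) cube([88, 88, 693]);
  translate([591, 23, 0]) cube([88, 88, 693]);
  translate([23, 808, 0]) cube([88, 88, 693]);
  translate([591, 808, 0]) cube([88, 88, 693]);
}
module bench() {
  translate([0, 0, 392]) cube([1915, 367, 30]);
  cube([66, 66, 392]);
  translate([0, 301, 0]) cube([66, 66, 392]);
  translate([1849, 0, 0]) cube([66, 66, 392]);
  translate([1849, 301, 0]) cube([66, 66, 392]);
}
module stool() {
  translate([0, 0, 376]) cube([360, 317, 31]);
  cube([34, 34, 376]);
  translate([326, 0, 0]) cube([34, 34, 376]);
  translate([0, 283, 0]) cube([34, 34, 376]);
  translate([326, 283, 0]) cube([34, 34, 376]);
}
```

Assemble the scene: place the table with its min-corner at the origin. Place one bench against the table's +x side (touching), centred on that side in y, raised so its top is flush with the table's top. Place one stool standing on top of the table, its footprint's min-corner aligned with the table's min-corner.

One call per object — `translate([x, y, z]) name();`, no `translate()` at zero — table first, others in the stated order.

table();
translate([702, 276, 319]) bench();
translate([0, 0, 741]) stool();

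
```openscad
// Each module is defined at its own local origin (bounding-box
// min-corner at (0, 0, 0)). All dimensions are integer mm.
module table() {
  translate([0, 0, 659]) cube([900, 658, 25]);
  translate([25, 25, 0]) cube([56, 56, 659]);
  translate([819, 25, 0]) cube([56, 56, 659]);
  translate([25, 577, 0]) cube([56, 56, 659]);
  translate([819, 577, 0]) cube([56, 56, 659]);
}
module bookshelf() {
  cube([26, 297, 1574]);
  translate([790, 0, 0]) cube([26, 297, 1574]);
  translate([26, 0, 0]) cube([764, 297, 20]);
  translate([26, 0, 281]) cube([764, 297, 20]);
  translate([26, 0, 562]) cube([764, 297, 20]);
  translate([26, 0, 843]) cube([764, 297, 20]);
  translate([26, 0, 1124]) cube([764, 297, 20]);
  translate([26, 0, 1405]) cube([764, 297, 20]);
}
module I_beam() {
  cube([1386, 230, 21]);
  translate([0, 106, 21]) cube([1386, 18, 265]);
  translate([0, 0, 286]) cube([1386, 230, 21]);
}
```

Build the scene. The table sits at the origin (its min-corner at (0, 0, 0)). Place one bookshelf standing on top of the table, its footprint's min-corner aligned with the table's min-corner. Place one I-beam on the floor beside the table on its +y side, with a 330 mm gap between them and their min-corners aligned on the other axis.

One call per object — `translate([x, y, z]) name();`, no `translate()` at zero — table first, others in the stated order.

table();
translate([0, 0, 684]) bookshelf();
translate([0, 988, 0]) I_beam();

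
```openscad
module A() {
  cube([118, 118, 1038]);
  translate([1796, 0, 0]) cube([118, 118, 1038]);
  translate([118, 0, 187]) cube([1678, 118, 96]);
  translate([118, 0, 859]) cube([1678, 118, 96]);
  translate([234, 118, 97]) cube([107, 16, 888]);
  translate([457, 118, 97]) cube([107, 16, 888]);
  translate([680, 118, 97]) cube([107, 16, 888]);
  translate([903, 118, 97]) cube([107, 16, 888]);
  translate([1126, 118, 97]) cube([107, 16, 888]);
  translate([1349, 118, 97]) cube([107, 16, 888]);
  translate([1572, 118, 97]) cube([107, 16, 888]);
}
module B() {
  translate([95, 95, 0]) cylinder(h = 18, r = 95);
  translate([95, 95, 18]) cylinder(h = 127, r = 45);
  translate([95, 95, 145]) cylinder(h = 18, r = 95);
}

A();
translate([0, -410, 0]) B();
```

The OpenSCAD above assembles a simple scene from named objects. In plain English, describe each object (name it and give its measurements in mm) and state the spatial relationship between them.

A is a fence section. Two 118×118 mm posts, 1038 mm tall, stand on the floor with a clear span of 1678 mm between their inner faces. Two horizontal rails of 118×96 mm section span the gap between the posts with their undersides at z = 187 mm and z = 859 mm, flush with the posts' −y face. 7 pickets, each 107 mm wide, 16 mm thick and 888 mm tall, are fixed to the +y face of the rails with their bottoms at z = 97 mm, evenly spaced across the span with equal gaps (rounded down to the nearest mm) at the −x end and between each pair — any rounding remainder accumulates at the +x end.

B is a spool: two coaxial disc flanges of radius 95 mm and thickness 18 mm, joined by a core cylinder of radius 45 mm and height 127 mm. The lower flange rests on z = 0 and the three cylinders share a vertical axis.

The spool is on the floor beside the fence section on its −y side.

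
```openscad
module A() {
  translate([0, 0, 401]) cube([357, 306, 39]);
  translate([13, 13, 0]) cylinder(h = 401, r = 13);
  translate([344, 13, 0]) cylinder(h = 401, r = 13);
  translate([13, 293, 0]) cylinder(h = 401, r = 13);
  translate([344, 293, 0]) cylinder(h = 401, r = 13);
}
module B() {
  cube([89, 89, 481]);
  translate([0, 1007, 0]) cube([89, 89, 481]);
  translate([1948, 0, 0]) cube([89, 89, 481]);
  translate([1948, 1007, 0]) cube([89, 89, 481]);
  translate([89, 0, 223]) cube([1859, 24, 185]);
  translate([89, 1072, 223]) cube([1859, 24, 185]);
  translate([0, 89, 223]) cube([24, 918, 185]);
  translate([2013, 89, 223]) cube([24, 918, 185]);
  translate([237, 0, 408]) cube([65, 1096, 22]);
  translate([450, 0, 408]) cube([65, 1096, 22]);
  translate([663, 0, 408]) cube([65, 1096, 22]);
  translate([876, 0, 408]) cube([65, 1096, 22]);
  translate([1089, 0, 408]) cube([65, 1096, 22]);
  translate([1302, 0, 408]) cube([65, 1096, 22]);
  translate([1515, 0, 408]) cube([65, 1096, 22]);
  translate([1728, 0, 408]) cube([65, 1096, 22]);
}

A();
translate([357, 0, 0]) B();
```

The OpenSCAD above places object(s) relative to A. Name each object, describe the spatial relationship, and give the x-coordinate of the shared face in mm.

The stool's +x face and the bed frame's −x face are both at x = 357 mm.

A is a stool. B is a bed frame. The bed frame is against the stool's +x side, with their −y faces flush. The x-coordinate of the shared face is 357 mm.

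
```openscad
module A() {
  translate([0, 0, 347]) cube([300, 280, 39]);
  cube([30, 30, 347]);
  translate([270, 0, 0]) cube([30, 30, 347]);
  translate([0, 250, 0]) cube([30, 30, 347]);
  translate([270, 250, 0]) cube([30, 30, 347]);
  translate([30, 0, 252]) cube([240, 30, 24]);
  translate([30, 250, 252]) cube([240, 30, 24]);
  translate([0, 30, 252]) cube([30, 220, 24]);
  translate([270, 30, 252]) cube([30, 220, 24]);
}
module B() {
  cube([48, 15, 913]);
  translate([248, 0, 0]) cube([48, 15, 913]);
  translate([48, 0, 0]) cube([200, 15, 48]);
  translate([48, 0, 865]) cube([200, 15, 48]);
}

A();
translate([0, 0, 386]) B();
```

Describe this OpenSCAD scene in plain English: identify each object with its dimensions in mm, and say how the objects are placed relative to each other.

A is a simple wooden stool: a rectangular seat 300 mm (x) by 280 mm (y), 39 mm thick, top face at z = 386 mm, on four square legs, each 30×30 mm in cross-section. The legs rest on z = 0, each flush with a corner of the seat. Four stretchers, 30 mm wide and 24 mm tall, connect adjacent legs with their undersides at z = 252 mm, each running between the inner faces of the legs it joins and aligned with the legs' outer faces on the other axis.

B is a rectangular picture frame lying in the x–z plane (depth along y). The opening is 200 mm wide (x) by 817 mm tall (z), surrounded by a border 48 mm wide on all four sides. The frame is 15 mm deep and is made of two full-height vertical stiles with two horizontal rails fitted between them.

The picture frame is on top of the stool.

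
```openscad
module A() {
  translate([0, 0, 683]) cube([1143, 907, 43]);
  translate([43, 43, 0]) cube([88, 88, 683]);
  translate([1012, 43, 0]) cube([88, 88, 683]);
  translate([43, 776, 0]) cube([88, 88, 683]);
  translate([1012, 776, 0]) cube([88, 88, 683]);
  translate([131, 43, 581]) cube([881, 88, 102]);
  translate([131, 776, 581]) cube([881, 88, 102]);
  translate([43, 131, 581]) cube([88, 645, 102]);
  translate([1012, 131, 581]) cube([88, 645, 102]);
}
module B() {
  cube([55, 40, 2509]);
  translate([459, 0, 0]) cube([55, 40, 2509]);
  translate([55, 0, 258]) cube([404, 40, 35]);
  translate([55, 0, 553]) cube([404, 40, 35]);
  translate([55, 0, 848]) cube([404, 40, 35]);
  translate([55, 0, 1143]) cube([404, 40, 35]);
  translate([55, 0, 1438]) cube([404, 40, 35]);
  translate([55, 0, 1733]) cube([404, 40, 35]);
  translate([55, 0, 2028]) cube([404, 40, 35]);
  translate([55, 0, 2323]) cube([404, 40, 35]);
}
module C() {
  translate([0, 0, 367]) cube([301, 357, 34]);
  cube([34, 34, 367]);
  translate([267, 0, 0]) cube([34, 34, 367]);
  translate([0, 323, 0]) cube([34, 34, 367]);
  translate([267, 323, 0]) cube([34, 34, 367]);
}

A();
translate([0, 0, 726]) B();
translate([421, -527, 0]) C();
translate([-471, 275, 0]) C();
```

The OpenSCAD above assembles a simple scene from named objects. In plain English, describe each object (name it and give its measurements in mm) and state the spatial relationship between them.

A is a table with a 1143×907 mm rectangular top, 43 mm thick, top surface at z = 726 mm, supported by four 88×88 mm square legs, each inset 43 mm from the nearest pair of top edges, running from the floor. Four apron rails, 88 mm thick and 102 mm tall, run between adjacent legs with their top edges flush with the underside of the top and their outer faces flush with the legs' outer faces.

B is a straight ladder. Two 55×40 mm vertical rails, 2509 mm tall, stand 514 mm apart (outside-to-outside) with their front faces coplanar on the −y side. 8 rungs, each 40 mm deep and 35 mm tall, span between the inner faces of the rails, front faces flush with the rails. The lowest rung's underside is at z = 258 mm and rungs are spaced 295 mm apart (underside to underside).

C is a four-legged stool. The seat is a 301×357×34 mm slab whose top surface is at z = 401 mm; four square legs, each 34×34 mm in cross-section, run from the floor (z = 0) to the underside of the seat, each flush with a corner of the seat.

The ladder is on top of the table. Two stools sit around the table at the −y, −x sides.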